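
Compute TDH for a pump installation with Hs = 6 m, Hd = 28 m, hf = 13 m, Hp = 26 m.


TDH = Hs + Hd + hf + Hp = 6 + 28 + 13 + 26 = 73

73 m


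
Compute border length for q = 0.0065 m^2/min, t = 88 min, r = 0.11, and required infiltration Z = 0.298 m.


L = q*t/((1+r)*Z)
L = 0.0065*88/((1+0.11)*0.298)
L = 0.572/0.33078

1.7292 m


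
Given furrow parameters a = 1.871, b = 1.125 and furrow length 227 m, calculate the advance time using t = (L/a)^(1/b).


t = (L/a)^(1/b)
t = (227/1.871)^(1/1.125)
t = 121.325494^(1/1.125)

71.1872 min


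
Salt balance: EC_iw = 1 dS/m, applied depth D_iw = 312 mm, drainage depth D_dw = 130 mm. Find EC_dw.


EC_dw = EC_iw * D_iw / D_dw
EC_dw = 1 * 312 / 130
EC_dw = 312 / 130

2.4000 dS/m


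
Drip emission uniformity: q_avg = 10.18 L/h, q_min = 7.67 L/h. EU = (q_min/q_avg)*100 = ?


EU = (q_min/q_avg)*100 = (7.67/10.18)*100 = 75.3438%

75.3438 %


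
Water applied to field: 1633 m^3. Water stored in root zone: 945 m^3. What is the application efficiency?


Ea = V_root / V_field * 100 = 945 / 1633 * 100 = 57.8690%

57.8690 %


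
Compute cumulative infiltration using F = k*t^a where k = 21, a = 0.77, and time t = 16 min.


F = k * t^a = 21 * 16^0.77
F = 21 * 8.456144

177.5790 mm


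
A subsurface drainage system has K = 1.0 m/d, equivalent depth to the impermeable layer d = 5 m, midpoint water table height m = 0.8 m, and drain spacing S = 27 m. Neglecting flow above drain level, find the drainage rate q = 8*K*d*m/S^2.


q = 8*K*d*m/S^2
q = 8*1.0*5*0.8/27^2
q = 32.0000 / 729

0.0439 m/d


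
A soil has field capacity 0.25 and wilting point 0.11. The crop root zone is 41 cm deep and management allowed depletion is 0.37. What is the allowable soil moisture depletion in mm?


SMD = (FC - PWP) * d * MAD * 10
SMD = (0.25 - 0.11) * 41 * 0.37 * 10
SMD = 0.1400 * 41 * 0.37 * 10

21.2380 mm


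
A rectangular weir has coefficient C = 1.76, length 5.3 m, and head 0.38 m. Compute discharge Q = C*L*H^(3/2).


Q = C * L * H^(3/2) = 1.76 * 5.3 * 0.38^1.5 = 1.76 * 5.3 * 0.234248

2.1851 m^3/s


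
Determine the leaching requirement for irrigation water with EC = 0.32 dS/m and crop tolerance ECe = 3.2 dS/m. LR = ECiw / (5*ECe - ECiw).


LR = ECiw / (5*ECe - ECiw)
LR = 0.32 / (5*3.2 - 0.32)
LR = 0.32 / 15.6800

0.0204


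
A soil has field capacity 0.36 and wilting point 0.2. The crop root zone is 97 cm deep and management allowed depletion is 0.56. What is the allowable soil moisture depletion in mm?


SMD = (FC - PWP) * d * MAD * 10
SMD = (0.36 - 0.2) * 97 * 0.56 * 10
SMD = 0.1600 * 97 * 0.56 * 10

86.9120 mm


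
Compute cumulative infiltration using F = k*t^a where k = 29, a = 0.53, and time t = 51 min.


F = k * t^a = 29 * 51^0.53
F = 29 * 8.035487

233.0291 mm


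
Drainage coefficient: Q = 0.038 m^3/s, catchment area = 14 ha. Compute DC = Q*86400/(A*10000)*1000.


DC = Q * 86400 / (A * 10000) * 1000
DC = 0.038 * 86400 / (14 * 10000) * 1000
DC = 3283200.0000 / 140000

23.4514 mm/day


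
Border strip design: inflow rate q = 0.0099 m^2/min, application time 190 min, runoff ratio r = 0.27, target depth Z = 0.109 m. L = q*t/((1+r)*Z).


L = q*t/((1+r)*Z)
L = 0.0099*190/((1+0.27)*0.109)
L = 1.881/0.13843

13.5881 m


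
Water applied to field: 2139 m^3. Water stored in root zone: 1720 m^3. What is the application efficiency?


Ea = V_root / V_field * 100 = 1720 / 2139 * 100 = 80.4114%

80.4114 %


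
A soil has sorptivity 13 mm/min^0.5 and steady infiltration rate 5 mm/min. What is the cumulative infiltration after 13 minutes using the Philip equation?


F = S*sqrt(t) + A*t
F = 13*sqrt(13) + 5*13
F = 13*3.605551 + 65

111.8722 mm


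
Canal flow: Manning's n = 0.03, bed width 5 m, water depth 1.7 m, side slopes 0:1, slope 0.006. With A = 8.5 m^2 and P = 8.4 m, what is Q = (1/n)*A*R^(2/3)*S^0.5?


R = A/P = 8.5/8.4 = 1.011905
Q = (1/0.03) * 8.5 * 1.011905^(2/3) * 0.006^0.5

22.1207 m^3/s


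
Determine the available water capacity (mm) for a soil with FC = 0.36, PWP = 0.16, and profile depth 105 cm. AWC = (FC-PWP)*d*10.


AWC = (FC - PWP) * d * 10
AWC = (0.36 - 0.16) * 105 * 10
AWC = 0.2000 * 105 * 10

210.0000 mm


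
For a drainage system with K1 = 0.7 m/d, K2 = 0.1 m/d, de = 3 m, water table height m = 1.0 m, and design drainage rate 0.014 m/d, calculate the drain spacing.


S^2 = 8*K2*de*m/q + 4*K1*m^2/q
S^2 = 8*0.1*3*1.0/0.014 + 4*0.7*1.0^2/0.014
S = sqrt(371.4286)

19.2725 m


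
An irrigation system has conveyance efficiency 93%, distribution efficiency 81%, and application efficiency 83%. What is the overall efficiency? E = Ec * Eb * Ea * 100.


Ec = 0.93, Eb = 0.81, Ea = 0.83
E = 0.93 * 0.81 * 0.83 * 100 = 62.5239%

62.5239 %


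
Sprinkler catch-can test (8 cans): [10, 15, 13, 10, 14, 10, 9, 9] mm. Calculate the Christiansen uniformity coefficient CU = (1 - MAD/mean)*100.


mean = 11.250000 mm
MAD = 2.062500 mm
CU = (1 - 2.062500/11.250000)*100

81.6667 %


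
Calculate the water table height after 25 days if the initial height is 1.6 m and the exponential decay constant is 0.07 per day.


m = m0 * exp(-k*t)
m = 1.6 * exp(-0.07 * 25)
m = 1.6 * exp(-1.7500)

0.2780 m


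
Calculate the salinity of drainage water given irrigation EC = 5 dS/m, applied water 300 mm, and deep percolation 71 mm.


EC_dw = EC_iw * D_iw / D_dw
EC_dw = 5 * 300 / 71
EC_dw = 1500 / 71

21.1268 dS/m


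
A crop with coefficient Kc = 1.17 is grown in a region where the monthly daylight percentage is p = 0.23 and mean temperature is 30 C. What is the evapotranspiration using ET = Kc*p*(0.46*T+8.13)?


ET = Kc * p * (0.46*T + 8.13)
ET = 1.17 * 0.23 * (0.46*30 + 8.13)
ET = 1.17 * 0.23 * 21.9300

5.9014 mm/day


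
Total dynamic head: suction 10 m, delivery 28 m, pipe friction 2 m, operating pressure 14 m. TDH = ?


TDH = Hs + Hd + hf + Hp = 10 + 28 + 2 + 14 = 54

54 m


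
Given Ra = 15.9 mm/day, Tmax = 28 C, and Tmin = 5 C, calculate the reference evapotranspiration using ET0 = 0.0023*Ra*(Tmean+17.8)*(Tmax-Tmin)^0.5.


Tmean = (Tmax + Tmin)/2 = (28 + 5)/2 = 16.5
ET0 = 0.0023 * 15.9 * (16.5 + 17.8) * sqrt(28 - 5)
ET0 = 0.0023 * 15.9 * 34.3 * 4.795832

6.0157 mm/day


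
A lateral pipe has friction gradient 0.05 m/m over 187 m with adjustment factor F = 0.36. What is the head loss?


hf = J * L * F = 0.05 * 187 * 0.36 = 3.3660 m

3.3660 m


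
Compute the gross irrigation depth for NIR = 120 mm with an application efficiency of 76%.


Ea = 76% = 0.76
GID = NIR / Ea = 120 / 0.76 = 157.8947 mm

157.8947 mm


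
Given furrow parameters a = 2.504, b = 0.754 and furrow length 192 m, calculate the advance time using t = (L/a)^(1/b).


t = (L/a)^(1/b)
t = (192/2.504)^(1/0.754)
t = 76.677316^(1/0.754)

315.9063 min


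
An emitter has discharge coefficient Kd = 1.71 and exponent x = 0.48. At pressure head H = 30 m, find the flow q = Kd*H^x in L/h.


q = Kd * H^x = 1.71 * 30^0.48 = 1.71 * 5.117033

8.7501 L/h


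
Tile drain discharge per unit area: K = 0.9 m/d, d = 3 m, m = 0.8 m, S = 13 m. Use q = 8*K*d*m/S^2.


q = 8*K*d*m/S^2
q = 8*0.9*3*0.8/13^2
q = 17.2800 / 169

0.1022 m/d


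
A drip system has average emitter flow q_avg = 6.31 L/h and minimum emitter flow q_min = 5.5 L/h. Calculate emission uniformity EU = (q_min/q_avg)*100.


EU = (q_min/q_avg)*100 = (5.5/6.31)*100 = 87.1632%

87.1632 %


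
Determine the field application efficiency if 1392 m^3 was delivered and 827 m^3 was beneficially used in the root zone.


Ea = V_root / V_field * 100 = 827 / 1392 * 100 = 59.4109%

59.4109 %


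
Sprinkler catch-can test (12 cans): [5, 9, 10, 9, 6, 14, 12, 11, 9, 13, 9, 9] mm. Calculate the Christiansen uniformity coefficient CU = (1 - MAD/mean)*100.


mean = 9.666667 mm
MAD = 1.944444 mm
CU = (1 - 1.944444/9.666667)*100

79.8851 %


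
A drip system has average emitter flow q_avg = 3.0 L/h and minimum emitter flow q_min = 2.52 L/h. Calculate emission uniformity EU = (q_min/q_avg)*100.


EU = (q_min/q_avg)*100 = (2.52/3.0)*100 = 84.0000%

84.0000 %


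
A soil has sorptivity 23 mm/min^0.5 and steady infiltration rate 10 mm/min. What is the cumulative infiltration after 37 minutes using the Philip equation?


F = S*sqrt(t) + A*t
F = 23*sqrt(37) + 10*37
F = 23*6.082763 + 370

509.9035 mm


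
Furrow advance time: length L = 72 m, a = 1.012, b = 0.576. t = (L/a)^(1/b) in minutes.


t = (L/a)^(1/b)
t = (72/1.012)^(1/0.576)
t = 71.146245^(1/0.576)

1642.6371 min


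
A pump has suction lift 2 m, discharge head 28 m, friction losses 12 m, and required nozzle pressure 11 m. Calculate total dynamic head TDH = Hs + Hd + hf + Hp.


TDH = Hs + Hd + hf + Hp = 2 + 28 + 12 + 11 = 53

53 m


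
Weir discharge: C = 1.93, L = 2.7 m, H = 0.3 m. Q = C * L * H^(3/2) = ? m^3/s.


Q = C * L * H^(3/2) = 1.93 * 2.7 * 0.3^1.5 = 1.93 * 2.7 * 0.164317

0.8563 m^3/s


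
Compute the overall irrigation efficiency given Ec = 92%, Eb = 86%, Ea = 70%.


Ec = 0.92, Eb = 0.86, Ea = 0.7
E = 0.92 * 0.86 * 0.7 * 100 = 55.3840%

55.3840 %


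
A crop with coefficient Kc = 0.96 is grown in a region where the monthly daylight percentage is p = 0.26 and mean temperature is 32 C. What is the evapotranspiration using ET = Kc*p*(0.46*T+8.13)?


ET = Kc * p * (0.46*T + 8.13)
ET = 0.96 * 0.26 * (0.46*32 + 8.13)
ET = 0.96 * 0.26 * 22.8500

5.7034 mm/day


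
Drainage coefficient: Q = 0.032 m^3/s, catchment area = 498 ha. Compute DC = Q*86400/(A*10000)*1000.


DC = Q * 86400 / (A * 10000) * 1000
DC = 0.032 * 86400 / (498 * 10000) * 1000
DC = 2764800.0000 / 4980000

0.5552 mm/day


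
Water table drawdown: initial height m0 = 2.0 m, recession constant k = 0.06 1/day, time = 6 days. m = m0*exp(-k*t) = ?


m = m0 * exp(-k*t)
m = 2.0 * exp(-0.06 * 6)
m = 2.0 * exp(-0.3600)

1.3954 m


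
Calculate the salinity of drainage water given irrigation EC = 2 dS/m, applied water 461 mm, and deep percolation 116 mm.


EC_dw = EC_iw * D_iw / D_dw
EC_dw = 2 * 461 / 116
EC_dw = 922 / 116

7.9483 dS/m


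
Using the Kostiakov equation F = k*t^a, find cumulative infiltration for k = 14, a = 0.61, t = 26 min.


F = k * t^a = 14 * 26^0.61
F = 14 * 7.296822

102.1555 mm


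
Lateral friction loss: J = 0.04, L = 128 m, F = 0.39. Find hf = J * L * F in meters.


hf = J * L * F = 0.04 * 128 * 0.39 = 1.9968 m

1.9968 m


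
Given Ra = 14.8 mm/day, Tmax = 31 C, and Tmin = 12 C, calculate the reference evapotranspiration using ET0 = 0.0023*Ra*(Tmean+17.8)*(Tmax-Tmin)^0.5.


Tmean = (Tmax + Tmin)/2 = (31 + 12)/2 = 21.5
ET0 = 0.0023 * 14.8 * (21.5 + 17.8) * sqrt(31 - 12)
ET0 = 0.0023 * 14.8 * 39.3 * 4.358899

5.8312 mm/day


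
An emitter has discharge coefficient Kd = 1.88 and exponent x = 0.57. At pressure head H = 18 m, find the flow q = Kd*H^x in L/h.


q = Kd * H^x = 1.88 * 18^0.57 = 1.88 * 5.194040

9.7648 L/h


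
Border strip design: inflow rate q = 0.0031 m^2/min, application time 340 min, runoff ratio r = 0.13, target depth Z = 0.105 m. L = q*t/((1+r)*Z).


L = q*t/((1+r)*Z)
L = 0.0031*340/((1+0.13)*0.105)
L = 1.054/0.11865

8.8833 m


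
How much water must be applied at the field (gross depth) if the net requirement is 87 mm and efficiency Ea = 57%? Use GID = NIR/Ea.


Ea = 57% = 0.57
GID = NIR / Ea = 87 / 0.57 = 152.6316 mm

152.6316 mm


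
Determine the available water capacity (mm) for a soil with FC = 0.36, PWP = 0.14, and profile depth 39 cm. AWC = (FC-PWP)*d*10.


AWC = (FC - PWP) * d * 10
AWC = (0.36 - 0.14) * 39 * 10
AWC = 0.2200 * 39 * 10

85.8000 mm


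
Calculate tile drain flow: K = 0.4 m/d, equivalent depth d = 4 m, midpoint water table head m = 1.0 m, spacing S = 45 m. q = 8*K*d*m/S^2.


q = 8*K*d*m/S^2
q = 8*0.4*4*1.0/45^2
q = 12.8000 / 2025

0.0063 m/d


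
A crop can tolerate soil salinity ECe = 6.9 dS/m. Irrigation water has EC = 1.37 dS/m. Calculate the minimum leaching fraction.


LR = ECiw / (5*ECe - ECiw)
LR = 1.37 / (5*6.9 - 1.37)
LR = 1.37 / 33.1300

0.0414


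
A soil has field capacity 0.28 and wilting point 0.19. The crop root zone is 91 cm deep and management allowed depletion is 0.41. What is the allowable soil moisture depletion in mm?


SMD = (FC - PWP) * d * MAD * 10
SMD = (0.28 - 0.19) * 91 * 0.41 * 10
SMD = 0.0900 * 91 * 0.41 * 10

33.5790 mm


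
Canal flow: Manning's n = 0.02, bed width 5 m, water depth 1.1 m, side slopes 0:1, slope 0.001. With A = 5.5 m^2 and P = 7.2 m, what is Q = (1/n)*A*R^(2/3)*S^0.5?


R = A/P = 5.5/7.2 = 0.763889
Q = (1/0.02) * 5.5 * 0.763889^(2/3) * 0.001^0.5

7.2670 m^3/s


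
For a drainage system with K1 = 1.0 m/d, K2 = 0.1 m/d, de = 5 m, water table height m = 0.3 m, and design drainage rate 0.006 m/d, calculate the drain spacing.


S^2 = 8*K2*de*m/q + 4*K1*m^2/q
S^2 = 8*0.1*5*0.3/0.006 + 4*1.0*0.3^2/0.006
S = sqrt(260.0000)

16.1245 m


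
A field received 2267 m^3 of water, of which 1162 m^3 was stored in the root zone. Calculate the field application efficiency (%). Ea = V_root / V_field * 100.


Ea = V_root / V_field * 100 = 1162 / 2267 * 100 = 51.2572%

51.2572 %


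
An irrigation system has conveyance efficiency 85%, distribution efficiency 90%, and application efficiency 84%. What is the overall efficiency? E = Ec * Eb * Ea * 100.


Ec = 0.85, Eb = 0.9, Ea = 0.84
E = 0.85 * 0.9 * 0.84 * 100 = 64.2600%

64.2600 %


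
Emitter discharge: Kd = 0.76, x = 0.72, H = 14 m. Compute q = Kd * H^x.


q = Kd * H^x = 0.76 * 14^0.72 = 0.76 * 6.686705

5.0819 L/h


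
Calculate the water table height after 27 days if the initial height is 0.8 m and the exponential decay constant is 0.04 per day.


m = m0 * exp(-k*t)
m = 0.8 * exp(-0.04 * 27)
m = 0.8 * exp(-1.0800)

0.2717 m


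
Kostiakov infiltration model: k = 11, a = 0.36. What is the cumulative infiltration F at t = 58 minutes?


F = k * t^a = 11 * 58^0.36
F = 11 * 4.313542

47.4490 mm


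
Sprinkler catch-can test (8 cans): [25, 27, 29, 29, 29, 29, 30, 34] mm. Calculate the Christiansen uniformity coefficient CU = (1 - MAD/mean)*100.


mean = 29.000000 mm
MAD = 1.500000 mm
CU = (1 - 1.500000/29.000000)*100

94.8276 %


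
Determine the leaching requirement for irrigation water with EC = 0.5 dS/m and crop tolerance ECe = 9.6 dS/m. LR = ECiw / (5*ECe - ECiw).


LR = ECiw / (5*ECe - ECiw)
LR = 0.5 / (5*9.6 - 0.5)
LR = 0.5 / 47.5000

0.0105


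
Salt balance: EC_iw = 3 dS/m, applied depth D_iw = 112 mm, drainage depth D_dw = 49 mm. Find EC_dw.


EC_dw = EC_iw * D_iw / D_dw
EC_dw = 3 * 112 / 49
EC_dw = 336 / 49

6.8571 dS/m


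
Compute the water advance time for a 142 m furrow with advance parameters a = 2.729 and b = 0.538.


t = (L/a)^(1/b)
t = (142/2.729)^(1/0.538)
t = 52.033712^(1/0.538)

1549.2463 min


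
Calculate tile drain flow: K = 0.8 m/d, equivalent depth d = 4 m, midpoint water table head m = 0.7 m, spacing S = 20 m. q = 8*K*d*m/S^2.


q = 8*K*d*m/S^2
q = 8*0.8*4*0.7/20^2
q = 17.9200 / 400

0.0448 m/d


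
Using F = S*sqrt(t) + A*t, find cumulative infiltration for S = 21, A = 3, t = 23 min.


F = S*sqrt(t) + A*t
F = 21*sqrt(23) + 3*23
F = 21*4.795832 + 69

169.7125 mm


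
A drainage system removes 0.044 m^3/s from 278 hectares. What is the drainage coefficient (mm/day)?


DC = Q * 86400 / (A * 10000) * 1000
DC = 0.044 * 86400 / (278 * 10000) * 1000
DC = 3801600.0000 / 2780000

1.3675 mm/day


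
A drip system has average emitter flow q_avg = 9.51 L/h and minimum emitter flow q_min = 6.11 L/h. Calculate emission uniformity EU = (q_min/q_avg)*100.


EU = (q_min/q_avg)*100 = (6.11/9.51)*100 = 64.2482%

64.2482 %


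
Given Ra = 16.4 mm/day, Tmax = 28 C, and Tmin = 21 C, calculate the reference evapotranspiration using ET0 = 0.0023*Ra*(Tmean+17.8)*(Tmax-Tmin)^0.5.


Tmean = (Tmax + Tmin)/2 = (28 + 21)/2 = 24.5
ET0 = 0.0023 * 16.4 * (24.5 + 17.8) * sqrt(28 - 21)
ET0 = 0.0023 * 16.4 * 42.3 * 2.645751

4.2214 mm/day


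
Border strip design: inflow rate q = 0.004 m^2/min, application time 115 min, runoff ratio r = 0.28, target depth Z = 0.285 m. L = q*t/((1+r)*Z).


L = q*t/((1+r)*Z)
L = 0.004*115/((1+0.28)*0.285)
L = 0.46/0.3648

1.2610 m


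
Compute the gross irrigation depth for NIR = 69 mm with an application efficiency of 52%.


Ea = 52% = 0.52
GID = NIR / Ea = 69 / 0.52 = 132.6923 mm

132.6923 mm


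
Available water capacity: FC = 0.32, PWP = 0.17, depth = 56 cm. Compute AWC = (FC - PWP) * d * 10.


AWC = (FC - PWP) * d * 10
AWC = (0.32 - 0.17) * 56 * 10
AWC = 0.1500 * 56 * 10

84.0000 mm


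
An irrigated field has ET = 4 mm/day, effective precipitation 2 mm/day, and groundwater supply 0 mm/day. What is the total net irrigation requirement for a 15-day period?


Daily deficit = ET - Pe - GW = 4 - 2 - 0 = 2 mm/day
NIR = 2 * 15 = 30 mm

30.0000 mm


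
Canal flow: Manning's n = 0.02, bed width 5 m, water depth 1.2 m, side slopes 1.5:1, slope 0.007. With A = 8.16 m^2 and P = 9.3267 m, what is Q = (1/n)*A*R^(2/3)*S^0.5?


R = A/P = 8.16/9.3267 = 0.874908
Q = (1/0.02) * 8.16 * 0.874908^(2/3) * 0.007^0.5

31.2261 m^3/s


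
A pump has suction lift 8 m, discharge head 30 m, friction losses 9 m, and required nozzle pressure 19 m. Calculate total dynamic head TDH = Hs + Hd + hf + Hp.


TDH = Hs + Hd + hf + Hp = 8 + 30 + 9 + 19 = 66

66 m


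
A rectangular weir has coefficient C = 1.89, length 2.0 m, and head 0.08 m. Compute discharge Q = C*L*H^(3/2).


Q = C * L * H^(3/2) = 1.89 * 2.0 * 0.08^1.5 = 1.89 * 2.0 * 0.022627

0.0855 m^3/s


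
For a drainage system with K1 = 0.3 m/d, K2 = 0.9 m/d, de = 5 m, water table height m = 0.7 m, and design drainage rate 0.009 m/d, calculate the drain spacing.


S^2 = 8*K2*de*m/q + 4*K1*m^2/q
S^2 = 8*0.9*5*0.7/0.009 + 4*0.3*0.7^2/0.009
S = sqrt(2865.3333)

53.5288 m


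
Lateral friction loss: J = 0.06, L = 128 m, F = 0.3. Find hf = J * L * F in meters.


hf = J * L * F = 0.06 * 128 * 0.3 = 2.3040 m

2.3040 m


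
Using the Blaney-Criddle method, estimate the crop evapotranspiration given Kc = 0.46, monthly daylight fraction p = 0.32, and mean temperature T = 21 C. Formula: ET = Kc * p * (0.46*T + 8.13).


ET = Kc * p * (0.46*T + 8.13)
ET = 0.46 * 0.32 * (0.46*21 + 8.13)
ET = 0.46 * 0.32 * 17.7900

2.6187 mm/day


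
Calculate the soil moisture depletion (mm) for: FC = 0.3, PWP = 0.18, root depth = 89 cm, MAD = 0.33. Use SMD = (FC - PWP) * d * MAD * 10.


SMD = (FC - PWP) * d * MAD * 10
SMD = (0.3 - 0.18) * 89 * 0.33 * 10
SMD = 0.1200 * 89 * 0.33 * 10

35.2440 mm


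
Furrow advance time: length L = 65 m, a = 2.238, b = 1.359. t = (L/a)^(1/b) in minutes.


t = (L/a)^(1/b)
t = (65/2.238)^(1/1.359)
t = 29.043789^(1/1.359)

11.9280 min


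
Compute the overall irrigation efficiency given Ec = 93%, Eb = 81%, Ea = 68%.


Ec = 0.93, Eb = 0.81, Ea = 0.68
E = 0.93 * 0.81 * 0.68 * 100 = 51.2244%

51.2244 %


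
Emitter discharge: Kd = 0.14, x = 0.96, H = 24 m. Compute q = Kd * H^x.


q = Kd * H^x = 0.14 * 24^0.96 = 0.14 * 21.135026

2.9589 L/h


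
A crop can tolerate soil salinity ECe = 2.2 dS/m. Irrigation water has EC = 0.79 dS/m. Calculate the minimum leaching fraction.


LR = ECiw / (5*ECe - ECiw)
LR = 0.79 / (5*2.2 - 0.79)
LR = 0.79 / 10.2100

0.0774


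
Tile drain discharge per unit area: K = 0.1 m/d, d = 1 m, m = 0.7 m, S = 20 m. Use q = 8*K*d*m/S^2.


q = 8*K*d*m/S^2
q = 8*0.1*1*0.7/20^2
q = 0.5600 / 400

0.0014 m/d


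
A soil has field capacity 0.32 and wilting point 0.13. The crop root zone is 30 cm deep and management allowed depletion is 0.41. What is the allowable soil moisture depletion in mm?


SMD = (FC - PWP) * d * MAD * 10
SMD = (0.32 - 0.13) * 30 * 0.41 * 10
SMD = 0.1900 * 30 * 0.41 * 10

23.3700 mm


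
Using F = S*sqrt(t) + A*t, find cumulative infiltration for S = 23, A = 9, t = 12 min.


F = S*sqrt(t) + A*t
F = 23*sqrt(12) + 9*12
F = 23*3.464102 + 108

187.6743 mm


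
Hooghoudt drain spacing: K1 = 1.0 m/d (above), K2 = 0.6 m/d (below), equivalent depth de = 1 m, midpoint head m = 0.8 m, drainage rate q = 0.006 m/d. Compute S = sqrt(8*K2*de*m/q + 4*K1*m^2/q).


S^2 = 8*K2*de*m/q + 4*K1*m^2/q
S^2 = 8*0.6*1*0.8/0.006 + 4*1.0*0.8^2/0.006
S = sqrt(1066.6667)

32.6599 m


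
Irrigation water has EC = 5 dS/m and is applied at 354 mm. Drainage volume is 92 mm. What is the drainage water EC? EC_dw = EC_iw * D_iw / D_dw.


EC_dw = EC_iw * D_iw / D_dw
EC_dw = 5 * 354 / 92
EC_dw = 1770 / 92

19.2391 dS/m


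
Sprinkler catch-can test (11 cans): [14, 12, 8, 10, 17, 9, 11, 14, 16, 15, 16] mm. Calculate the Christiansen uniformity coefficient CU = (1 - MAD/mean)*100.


mean = 12.909091 mm
MAD = 2.644628 mm
CU = (1 - 2.644628/12.909091)*100

79.5134 %


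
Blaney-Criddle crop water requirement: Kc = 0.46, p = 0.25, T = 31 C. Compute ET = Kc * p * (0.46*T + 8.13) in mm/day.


ET = Kc * p * (0.46*T + 8.13)
ET = 0.46 * 0.25 * (0.46*31 + 8.13)
ET = 0.46 * 0.25 * 22.3900

2.5749 mm/day


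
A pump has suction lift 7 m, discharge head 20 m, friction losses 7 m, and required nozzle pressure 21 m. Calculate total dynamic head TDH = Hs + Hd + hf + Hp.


TDH = Hs + Hd + hf + Hp = 7 + 20 + 7 + 21 = 55

55 m


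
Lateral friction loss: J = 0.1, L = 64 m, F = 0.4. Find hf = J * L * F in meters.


hf = J * L * F = 0.1 * 64 * 0.4 = 2.5600 m

2.5600 m


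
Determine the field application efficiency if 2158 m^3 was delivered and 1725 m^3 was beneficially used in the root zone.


Ea = V_root / V_field * 100 = 1725 / 2158 * 100 = 79.9351%

79.9351 %


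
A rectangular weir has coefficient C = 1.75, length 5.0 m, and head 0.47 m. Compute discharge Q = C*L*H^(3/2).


Q = C * L * H^(3/2) = 1.75 * 5.0 * 0.47^1.5 = 1.75 * 5.0 * 0.322216

2.8194 m^3/s


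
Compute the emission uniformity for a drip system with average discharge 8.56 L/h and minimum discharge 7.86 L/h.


EU = (q_min/q_avg)*100 = (7.86/8.56)*100 = 91.8224%

91.8224 %


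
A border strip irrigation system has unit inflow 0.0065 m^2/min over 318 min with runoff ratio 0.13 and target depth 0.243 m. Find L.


L = q*t/((1+r)*Z)
L = 0.0065*318/((1+0.13)*0.243)
L = 2.067/0.27459

7.5276 m


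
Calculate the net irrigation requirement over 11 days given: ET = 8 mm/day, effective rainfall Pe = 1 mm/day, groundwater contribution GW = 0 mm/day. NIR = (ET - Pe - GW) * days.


Daily deficit = ET - Pe - GW = 8 - 1 - 0 = 7 mm/day
NIR = 7 * 11 = 77 mm

77.0000 mm


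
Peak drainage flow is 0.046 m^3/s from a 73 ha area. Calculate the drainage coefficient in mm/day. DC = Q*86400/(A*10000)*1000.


DC = Q * 86400 / (A * 10000) * 1000
DC = 0.046 * 86400 / (73 * 10000) * 1000
DC = 3974400.0000 / 730000

5.4444 mm/day


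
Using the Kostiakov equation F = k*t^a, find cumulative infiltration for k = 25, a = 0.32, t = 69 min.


F = k * t^a = 25 * 69^0.32
F = 25 * 3.876428

96.9107 mm


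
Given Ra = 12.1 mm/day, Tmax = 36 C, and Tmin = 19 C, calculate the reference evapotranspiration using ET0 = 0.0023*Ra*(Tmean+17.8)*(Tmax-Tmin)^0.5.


Tmean = (Tmax + Tmin)/2 = (36 + 19)/2 = 27.5
ET0 = 0.0023 * 12.1 * (27.5 + 17.8) * sqrt(36 - 19)
ET0 = 0.0023 * 12.1 * 45.3 * 4.123106

5.1980 mm/day


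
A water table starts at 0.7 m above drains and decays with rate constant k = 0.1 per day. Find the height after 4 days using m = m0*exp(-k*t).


m = m0 * exp(-k*t)
m = 0.7 * exp(-0.1 * 4)
m = 0.7 * exp(-0.4000)

0.4692 m


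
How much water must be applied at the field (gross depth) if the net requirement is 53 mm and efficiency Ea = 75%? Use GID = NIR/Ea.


Ea = 75% = 0.75
GID = NIR / Ea = 53 / 0.75 = 70.6667 mm

70.6667 mm


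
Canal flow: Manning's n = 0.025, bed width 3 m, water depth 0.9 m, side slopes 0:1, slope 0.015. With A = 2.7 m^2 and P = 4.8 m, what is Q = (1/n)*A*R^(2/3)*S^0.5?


R = A/P = 2.7/4.8 = 0.562500
Q = (1/0.025) * 2.7 * 0.562500^(2/3) * 0.015^0.5

9.0133 m^3/s


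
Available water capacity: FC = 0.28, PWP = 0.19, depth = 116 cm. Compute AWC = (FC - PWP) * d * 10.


AWC = (FC - PWP) * d * 10
AWC = (0.28 - 0.19) * 116 * 10
AWC = 0.0900 * 116 * 10

104.4000 mm


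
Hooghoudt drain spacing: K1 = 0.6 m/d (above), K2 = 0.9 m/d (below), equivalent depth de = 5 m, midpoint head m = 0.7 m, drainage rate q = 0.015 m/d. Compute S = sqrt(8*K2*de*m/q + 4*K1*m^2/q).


S^2 = 8*K2*de*m/q + 4*K1*m^2/q
S^2 = 8*0.9*5*0.7/0.015 + 4*0.6*0.7^2/0.015
S = sqrt(1758.4000)

41.9333 m


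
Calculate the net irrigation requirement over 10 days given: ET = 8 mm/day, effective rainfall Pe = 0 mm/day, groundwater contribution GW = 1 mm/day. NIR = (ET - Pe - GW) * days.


Daily deficit = ET - Pe - GW = 8 - 0 - 1 = 7 mm/day
NIR = 7 * 10 = 70 mm

70.0000 mm


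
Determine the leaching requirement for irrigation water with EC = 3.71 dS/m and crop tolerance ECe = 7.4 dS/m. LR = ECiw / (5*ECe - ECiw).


LR = ECiw / (5*ECe - ECiw)
LR = 3.71 / (5*7.4 - 3.71)
LR = 3.71 / 33.2900

0.1114


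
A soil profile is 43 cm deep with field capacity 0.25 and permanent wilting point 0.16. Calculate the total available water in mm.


AWC = (FC - PWP) * d * 10
AWC = (0.25 - 0.16) * 43 * 10
AWC = 0.0900 * 43 * 10

38.7000 mm


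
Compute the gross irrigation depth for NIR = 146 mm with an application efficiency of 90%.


Ea = 90% = 0.9
GID = NIR / Ea = 146 / 0.9 = 162.2222 mm

162.2222 mm


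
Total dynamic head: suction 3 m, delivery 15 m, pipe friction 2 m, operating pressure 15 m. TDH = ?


TDH = Hs + Hd + hf + Hp = 3 + 15 + 2 + 15 = 35

35 m


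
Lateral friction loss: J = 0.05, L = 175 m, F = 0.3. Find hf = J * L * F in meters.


hf = J * L * F = 0.05 * 175 * 0.3 = 2.6250 m

2.6250 m


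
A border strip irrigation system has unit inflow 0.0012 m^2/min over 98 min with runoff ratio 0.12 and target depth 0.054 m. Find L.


L = q*t/((1+r)*Z)
L = 0.0012*98/((1+0.12)*0.054)
L = 0.1176/0.06048

1.9444 m


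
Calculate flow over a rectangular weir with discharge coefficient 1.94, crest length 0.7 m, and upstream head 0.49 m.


Q = C * L * H^(3/2) = 1.94 * 0.7 * 0.49^1.5 = 1.94 * 0.7 * 0.343000

0.4658 m^3/s


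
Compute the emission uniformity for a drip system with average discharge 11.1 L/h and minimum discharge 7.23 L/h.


EU = (q_min/q_avg)*100 = (7.23/11.1)*100 = 65.1351%

65.1351 %


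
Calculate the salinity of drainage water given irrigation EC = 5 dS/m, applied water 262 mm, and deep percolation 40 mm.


EC_dw = EC_iw * D_iw / D_dw
EC_dw = 5 * 262 / 40
EC_dw = 1310 / 40

32.7500 dS/m


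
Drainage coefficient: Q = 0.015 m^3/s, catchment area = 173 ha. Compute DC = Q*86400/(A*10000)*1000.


DC = Q * 86400 / (A * 10000) * 1000
DC = 0.015 * 86400 / (173 * 10000) * 1000
DC = 1296000.0000 / 1730000

0.7491 mm/day


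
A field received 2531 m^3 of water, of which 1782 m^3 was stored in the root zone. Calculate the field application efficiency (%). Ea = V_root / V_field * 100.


Ea = V_root / V_field * 100 = 1782 / 2531 * 100 = 70.4070%

70.4070 %


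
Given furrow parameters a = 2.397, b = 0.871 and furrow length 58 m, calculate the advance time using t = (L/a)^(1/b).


t = (L/a)^(1/b)
t = (58/2.397)^(1/0.871)
t = 24.196913^(1/0.871)

38.7885 min


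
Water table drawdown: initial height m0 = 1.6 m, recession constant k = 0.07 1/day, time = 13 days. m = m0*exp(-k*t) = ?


m = m0 * exp(-k*t)
m = 1.6 * exp(-0.07 * 13)
m = 1.6 * exp(-0.9100)

0.6440 m


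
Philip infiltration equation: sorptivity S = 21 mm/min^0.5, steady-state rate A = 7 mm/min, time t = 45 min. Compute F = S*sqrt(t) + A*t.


F = S*sqrt(t) + A*t
F = 21*sqrt(45) + 7*45
F = 21*6.708204 + 315

455.8723 mm


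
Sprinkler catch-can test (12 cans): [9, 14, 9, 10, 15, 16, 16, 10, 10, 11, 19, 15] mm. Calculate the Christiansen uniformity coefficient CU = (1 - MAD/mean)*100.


mean = 12.833333 mm
MAD = 3.000000 mm
CU = (1 - 3.000000/12.833333)*100

76.6234 %


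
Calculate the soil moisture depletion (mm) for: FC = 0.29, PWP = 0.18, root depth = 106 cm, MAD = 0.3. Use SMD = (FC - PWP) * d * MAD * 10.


SMD = (FC - PWP) * d * MAD * 10
SMD = (0.29 - 0.18) * 106 * 0.3 * 10
SMD = 0.1100 * 106 * 0.3 * 10

34.9800 mm


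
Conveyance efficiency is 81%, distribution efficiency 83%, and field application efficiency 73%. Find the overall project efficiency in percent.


Ec = 0.81, Eb = 0.83, Ea = 0.73
E = 0.81 * 0.83 * 0.73 * 100 = 49.0779%

49.0779 %


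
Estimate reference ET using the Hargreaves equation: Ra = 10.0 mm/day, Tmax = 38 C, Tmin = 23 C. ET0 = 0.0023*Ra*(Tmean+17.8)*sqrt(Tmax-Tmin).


Tmean = (Tmax + Tmin)/2 = (38 + 23)/2 = 30.5
ET0 = 0.0023 * 10.0 * (30.5 + 17.8) * sqrt(38 - 23)
ET0 = 0.0023 * 10.0 * 48.3 * 3.872983

4.3025 mm/day


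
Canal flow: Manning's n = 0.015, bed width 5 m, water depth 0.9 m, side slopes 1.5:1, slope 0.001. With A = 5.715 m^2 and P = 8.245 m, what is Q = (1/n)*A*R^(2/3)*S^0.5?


R = A/P = 5.715/8.245 = 0.693147
Q = (1/0.015) * 5.715 * 0.693147^(2/3) * 0.001^0.5

9.4364 m^3/s


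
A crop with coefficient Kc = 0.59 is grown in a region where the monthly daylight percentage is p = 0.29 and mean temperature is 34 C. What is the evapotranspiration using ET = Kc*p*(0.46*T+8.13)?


ET = Kc * p * (0.46*T + 8.13)
ET = 0.59 * 0.29 * (0.46*34 + 8.13)
ET = 0.59 * 0.29 * 23.7700

4.0670 mm/day


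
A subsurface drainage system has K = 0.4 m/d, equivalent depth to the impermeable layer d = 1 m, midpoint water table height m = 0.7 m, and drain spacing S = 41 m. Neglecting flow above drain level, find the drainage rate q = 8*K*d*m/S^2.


q = 8*K*d*m/S^2
q = 8*0.4*1*0.7/41^2
q = 2.2400 / 1681

0.0013 m/d


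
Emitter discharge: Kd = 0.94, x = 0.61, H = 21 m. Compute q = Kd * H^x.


q = Kd * H^x = 0.94 * 21^0.61 = 0.94 * 6.405511

6.0212 L/h


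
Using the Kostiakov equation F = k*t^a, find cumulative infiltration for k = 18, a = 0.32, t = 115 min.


F = k * t^a = 18 * 115^0.32
F = 18 * 4.564816

82.1667 mm


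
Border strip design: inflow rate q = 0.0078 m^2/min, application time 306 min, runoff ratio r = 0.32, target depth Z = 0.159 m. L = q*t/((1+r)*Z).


L = q*t/((1+r)*Z)
L = 0.0078*306/((1+0.32)*0.159)
L = 2.3868/0.20988

11.3722 m


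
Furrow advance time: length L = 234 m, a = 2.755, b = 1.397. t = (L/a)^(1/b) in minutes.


t = (L/a)^(1/b)
t = (234/2.755)^(1/1.397)
t = 84.936479^(1/1.397)

24.0372 min


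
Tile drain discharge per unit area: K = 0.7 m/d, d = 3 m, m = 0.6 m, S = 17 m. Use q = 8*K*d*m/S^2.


q = 8*K*d*m/S^2
q = 8*0.7*3*0.6/17^2
q = 10.0800 / 289

0.0349 m/d


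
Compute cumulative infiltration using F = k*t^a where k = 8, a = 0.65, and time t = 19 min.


F = k * t^a = 8 * 19^0.65
F = 8 * 6.779378

54.2350 mm


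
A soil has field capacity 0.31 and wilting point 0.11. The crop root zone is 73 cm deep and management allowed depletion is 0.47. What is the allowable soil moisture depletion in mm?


SMD = (FC - PWP) * d * MAD * 10
SMD = (0.31 - 0.11) * 73 * 0.47 * 10
SMD = 0.2000 * 73 * 0.47 * 10

68.6200 mm


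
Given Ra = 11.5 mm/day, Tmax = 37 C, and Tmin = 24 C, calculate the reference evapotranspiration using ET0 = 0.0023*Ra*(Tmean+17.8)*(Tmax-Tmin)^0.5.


Tmean = (Tmax + Tmin)/2 = (37 + 24)/2 = 30.5
ET0 = 0.0023 * 11.5 * (30.5 + 17.8) * sqrt(37 - 24)
ET0 = 0.0023 * 11.5 * 48.3 * 3.605551

4.6062 mm/day


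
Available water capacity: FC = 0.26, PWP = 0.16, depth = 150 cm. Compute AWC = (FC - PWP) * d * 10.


AWC = (FC - PWP) * d * 10
AWC = (0.26 - 0.16) * 150 * 10
AWC = 0.1000 * 150 * 10

150.0000 mm


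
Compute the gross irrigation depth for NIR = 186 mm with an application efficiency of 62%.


Ea = 62% = 0.62
GID = NIR / Ea = 186 / 0.62 = 300.0000 mm

300.0000 mm


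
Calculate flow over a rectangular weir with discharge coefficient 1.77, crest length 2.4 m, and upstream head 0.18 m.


Q = C * L * H^(3/2) = 1.77 * 2.4 * 0.18^1.5 = 1.77 * 2.4 * 0.076368

0.3244 m^3/s


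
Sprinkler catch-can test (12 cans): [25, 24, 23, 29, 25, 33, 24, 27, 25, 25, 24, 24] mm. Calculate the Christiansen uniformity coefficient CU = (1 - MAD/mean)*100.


mean = 25.666667 mm
MAD = 2.000000 mm
CU = (1 - 2.000000/25.666667)*100

92.2078 %


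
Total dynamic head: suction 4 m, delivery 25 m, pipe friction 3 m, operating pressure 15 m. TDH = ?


TDH = Hs + Hd + hf + Hp = 4 + 25 + 3 + 15 = 47

47 m


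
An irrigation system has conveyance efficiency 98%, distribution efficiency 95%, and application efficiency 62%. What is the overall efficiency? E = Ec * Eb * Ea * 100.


Ec = 0.98, Eb = 0.95, Ea = 0.62
E = 0.98 * 0.95 * 0.62 * 100 = 57.7220%

57.7220 %


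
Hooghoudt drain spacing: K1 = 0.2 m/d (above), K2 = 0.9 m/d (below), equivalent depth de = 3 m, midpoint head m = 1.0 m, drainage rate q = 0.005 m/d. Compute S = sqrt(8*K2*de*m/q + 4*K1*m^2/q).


S^2 = 8*K2*de*m/q + 4*K1*m^2/q
S^2 = 8*0.9*3*1.0/0.005 + 4*0.2*1.0^2/0.005
S = sqrt(4480.0000)

66.9328 m


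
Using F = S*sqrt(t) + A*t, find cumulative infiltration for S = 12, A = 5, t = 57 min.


F = S*sqrt(t) + A*t
F = 12*sqrt(57) + 5*57
F = 12*7.549834 + 285

375.5980 mm


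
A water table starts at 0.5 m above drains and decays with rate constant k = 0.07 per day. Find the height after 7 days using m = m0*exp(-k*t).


m = m0 * exp(-k*t)
m = 0.5 * exp(-0.07 * 7)
m = 0.5 * exp(-0.4900)

0.3063 m


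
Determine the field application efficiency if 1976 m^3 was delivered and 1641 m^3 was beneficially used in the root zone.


Ea = V_root / V_field * 100 = 1641 / 1976 * 100 = 83.0466%

83.0466 %


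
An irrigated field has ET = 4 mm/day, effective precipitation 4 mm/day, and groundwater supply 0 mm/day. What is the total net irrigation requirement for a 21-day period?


Daily deficit = ET - Pe - GW = 4 - 4 - 0 = 0 mm/day
NIR = 0 * 21 = 0 mm

0 mm


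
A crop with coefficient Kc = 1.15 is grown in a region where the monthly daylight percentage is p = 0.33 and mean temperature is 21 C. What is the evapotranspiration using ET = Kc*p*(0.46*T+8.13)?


ET = Kc * p * (0.46*T + 8.13)
ET = 1.15 * 0.33 * (0.46*21 + 8.13)
ET = 1.15 * 0.33 * 17.7900

6.7513 mm/day


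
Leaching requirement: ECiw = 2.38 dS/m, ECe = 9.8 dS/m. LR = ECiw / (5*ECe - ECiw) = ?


LR = ECiw / (5*ECe - ECiw)
LR = 2.38 / (5*9.8 - 2.38)
LR = 2.38 / 46.6200

0.0511


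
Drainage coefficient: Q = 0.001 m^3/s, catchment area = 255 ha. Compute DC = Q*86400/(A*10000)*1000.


DC = Q * 86400 / (A * 10000) * 1000
DC = 0.001 * 86400 / (255 * 10000) * 1000
DC = 86400.0000 / 2550000

0.0339 mm/day


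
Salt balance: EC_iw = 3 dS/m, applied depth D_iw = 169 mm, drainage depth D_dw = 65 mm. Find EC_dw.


EC_dw = EC_iw * D_iw / D_dw
EC_dw = 3 * 169 / 65
EC_dw = 507 / 65

7.8000 dS/m


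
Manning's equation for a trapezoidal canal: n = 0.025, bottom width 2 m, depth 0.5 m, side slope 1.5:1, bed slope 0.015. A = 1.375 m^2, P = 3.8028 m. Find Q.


R = A/P = 1.375/3.8028 = 0.361576
Q = (1/0.025) * 1.375 * 0.361576^(2/3) * 0.015^0.5

3.4188 m^3/s


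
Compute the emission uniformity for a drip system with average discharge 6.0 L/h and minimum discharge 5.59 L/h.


EU = (q_min/q_avg)*100 = (5.59/6.0)*100 = 93.1667%

93.1667 %


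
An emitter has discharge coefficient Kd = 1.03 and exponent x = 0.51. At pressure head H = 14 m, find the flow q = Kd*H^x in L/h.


q = Kd * H^x = 1.03 * 14^0.51 = 1.03 * 3.841716

3.9570 L/h


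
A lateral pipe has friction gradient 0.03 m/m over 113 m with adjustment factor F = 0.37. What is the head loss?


hf = J * L * F = 0.03 * 113 * 0.37 = 1.2543 m

1.2543 m


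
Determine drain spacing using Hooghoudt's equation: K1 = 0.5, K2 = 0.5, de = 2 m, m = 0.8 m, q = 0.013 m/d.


S^2 = 8*K2*de*m/q + 4*K1*m^2/q
S^2 = 8*0.5*2*0.8/0.013 + 4*0.5*0.8^2/0.013
S = sqrt(590.7692)

24.3057 m


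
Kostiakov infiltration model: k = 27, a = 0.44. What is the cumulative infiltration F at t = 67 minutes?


F = k * t^a = 27 * 67^0.44
F = 27 * 6.360231

171.7262 mm


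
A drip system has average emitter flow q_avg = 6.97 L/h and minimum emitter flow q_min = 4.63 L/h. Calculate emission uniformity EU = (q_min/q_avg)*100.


EU = (q_min/q_avg)*100 = (4.63/6.97)*100 = 66.4275%

66.4275 %


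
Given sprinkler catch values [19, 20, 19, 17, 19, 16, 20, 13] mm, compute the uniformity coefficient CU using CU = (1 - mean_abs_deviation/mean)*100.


mean = 17.875000 mm
MAD = 1.906250 mm
CU = (1 - 1.906250/17.875000)*100

89.3357 %


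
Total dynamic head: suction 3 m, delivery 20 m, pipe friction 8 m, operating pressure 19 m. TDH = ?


TDH = Hs + Hd + hf + Hp = 3 + 20 + 8 + 19 = 50

50 m


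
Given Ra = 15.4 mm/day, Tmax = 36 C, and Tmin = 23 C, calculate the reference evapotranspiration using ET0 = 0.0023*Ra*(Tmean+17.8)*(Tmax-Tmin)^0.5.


Tmean = (Tmax + Tmin)/2 = (36 + 23)/2 = 29.5
ET0 = 0.0023 * 15.4 * (29.5 + 17.8) * sqrt(36 - 23)
ET0 = 0.0023 * 15.4 * 47.3 * 3.605551

6.0406 mm/day


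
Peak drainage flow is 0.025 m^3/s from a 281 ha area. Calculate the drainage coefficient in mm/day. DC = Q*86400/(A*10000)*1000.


DC = Q * 86400 / (A * 10000) * 1000
DC = 0.025 * 86400 / (281 * 10000) * 1000
DC = 2160000.0000 / 2810000

0.7687 mm/day


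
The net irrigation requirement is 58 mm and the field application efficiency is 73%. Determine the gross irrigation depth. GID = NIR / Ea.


Ea = 73% = 0.73
GID = NIR / Ea = 58 / 0.73 = 79.4521 mm

79.4521 mm


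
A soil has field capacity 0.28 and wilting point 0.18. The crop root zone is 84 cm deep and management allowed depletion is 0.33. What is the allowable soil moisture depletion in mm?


SMD = (FC - PWP) * d * MAD * 10
SMD = (0.28 - 0.18) * 84 * 0.33 * 10
SMD = 0.1000 * 84 * 0.33 * 10

27.7200 mm


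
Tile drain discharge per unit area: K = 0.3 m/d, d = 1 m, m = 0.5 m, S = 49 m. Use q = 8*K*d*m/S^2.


q = 8*K*d*m/S^2
q = 8*0.3*1*0.5/49^2
q = 1.2000 / 2401

4.9979e-04 m/d


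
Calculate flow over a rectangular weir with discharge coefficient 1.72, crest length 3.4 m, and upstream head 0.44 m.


Q = C * L * H^(3/2) = 1.72 * 3.4 * 0.44^1.5 = 1.72 * 3.4 * 0.291863

1.7068 m^3/s


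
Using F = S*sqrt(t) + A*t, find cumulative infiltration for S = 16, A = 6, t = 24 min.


F = S*sqrt(t) + A*t
F = 16*sqrt(24) + 6*24
F = 16*4.898979 + 144

222.3837 mm


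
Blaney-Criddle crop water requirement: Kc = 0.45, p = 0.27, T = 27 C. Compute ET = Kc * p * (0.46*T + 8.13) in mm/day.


ET = Kc * p * (0.46*T + 8.13)
ET = 0.45 * 0.27 * (0.46*27 + 8.13)
ET = 0.45 * 0.27 * 20.5500

2.4968 mm/day


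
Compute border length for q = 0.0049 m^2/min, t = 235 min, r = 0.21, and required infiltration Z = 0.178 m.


L = q*t/((1+r)*Z)
L = 0.0049*235/((1+0.21)*0.178)
L = 1.1515/0.21538

5.3464 m


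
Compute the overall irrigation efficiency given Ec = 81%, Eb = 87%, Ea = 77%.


Ec = 0.81, Eb = 0.87, Ea = 0.77
E = 0.81 * 0.87 * 0.77 * 100 = 54.2619%

54.2619 %


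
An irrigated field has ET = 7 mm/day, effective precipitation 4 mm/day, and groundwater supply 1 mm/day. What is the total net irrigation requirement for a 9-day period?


Daily deficit = ET - Pe - GW = 7 - 4 - 1 = 2 mm/day
NIR = 2 * 9 = 18 mm

18.0000 mm


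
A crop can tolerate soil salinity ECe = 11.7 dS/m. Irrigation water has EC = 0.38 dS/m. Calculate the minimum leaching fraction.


LR = ECiw / (5*ECe - ECiw)
LR = 0.38 / (5*11.7 - 0.38)
LR = 0.38 / 58.1200

0.0065


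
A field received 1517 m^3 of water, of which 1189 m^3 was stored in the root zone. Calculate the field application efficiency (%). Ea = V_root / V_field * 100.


Ea = V_root / V_field * 100 = 1189 / 1517 * 100 = 78.3784%

78.3784 %


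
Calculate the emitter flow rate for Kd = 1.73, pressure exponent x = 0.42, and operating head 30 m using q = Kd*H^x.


q = Kd * H^x = 1.73 * 30^0.42 = 1.73 * 4.172448

7.2183 L/h
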